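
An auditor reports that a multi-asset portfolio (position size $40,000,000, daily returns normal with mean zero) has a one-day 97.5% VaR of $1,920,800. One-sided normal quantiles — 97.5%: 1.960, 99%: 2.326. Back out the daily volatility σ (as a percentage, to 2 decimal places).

VaR as a fraction: $1,920,800 / $40,000,000 = 4.802%.
σ = VaR / z = 4.802% / 1.960 = 2.450%.

2.45%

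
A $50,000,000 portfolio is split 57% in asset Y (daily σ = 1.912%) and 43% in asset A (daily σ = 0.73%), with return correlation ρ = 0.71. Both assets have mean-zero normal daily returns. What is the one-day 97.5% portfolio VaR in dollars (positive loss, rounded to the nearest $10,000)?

σ_p² = 0.57²·1.912² + 0.43²·0.73² + 2·0.71·0.57·0.43·1.912·0.73 = 1.7721 (%²).
σ_p = √1.7721 = 1.331%.
At 97.5%, z = 1.960.
VaR = 1.960 × 1.331% = 2.609%; on $50,000,000 that is $1,304,500.

$1,300,000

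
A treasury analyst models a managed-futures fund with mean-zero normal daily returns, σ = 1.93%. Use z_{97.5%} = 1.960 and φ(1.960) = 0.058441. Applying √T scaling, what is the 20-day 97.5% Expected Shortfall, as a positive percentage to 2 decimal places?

σ_{20d} = 1.93% × √20 = 8.631%.
ES multiplier = φ(z)/(1−α) = 0.058441/0.025 = 2.338.
ES = 8.631% × 2.338 = 20.179%.

20.18%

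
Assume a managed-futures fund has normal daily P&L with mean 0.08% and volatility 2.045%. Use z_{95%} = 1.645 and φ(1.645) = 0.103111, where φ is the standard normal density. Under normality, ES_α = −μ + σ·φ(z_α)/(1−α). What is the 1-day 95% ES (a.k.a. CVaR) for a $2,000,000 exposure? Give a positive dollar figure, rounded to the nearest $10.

$82,740

Tail multiplier: φ(z)/(1−α) = 0.103111 / 0.05 = 2.062.
ES = −(0.08%) + 2.045% × 2.062 = 4.137%.
On $2,000,000: 0.04137 × $2,000,000 = $82,740.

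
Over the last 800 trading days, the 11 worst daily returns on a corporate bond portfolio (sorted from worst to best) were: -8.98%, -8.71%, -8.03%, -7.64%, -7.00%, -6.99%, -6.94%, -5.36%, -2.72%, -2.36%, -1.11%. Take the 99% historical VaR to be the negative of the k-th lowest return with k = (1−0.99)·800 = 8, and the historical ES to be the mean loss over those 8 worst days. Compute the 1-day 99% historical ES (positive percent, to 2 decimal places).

7.46%

The 8 worst returns sum to -59.65%.
ES = −(-59.65%) / 8 = 7.45625% ≈ 7.46%.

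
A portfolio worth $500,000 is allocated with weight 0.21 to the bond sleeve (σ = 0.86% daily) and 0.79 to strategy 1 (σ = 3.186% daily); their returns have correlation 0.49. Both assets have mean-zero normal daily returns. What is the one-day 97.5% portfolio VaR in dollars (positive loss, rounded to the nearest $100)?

σ_p² = 0.21²·0.86² + 0.79²·3.186² + 2·0.49·0.21·0.79·0.86·3.186 = 6.8131 (%²).
σ_p = √6.8131 = 2.610%.
At 97.5%, z = 1.960.
VaR = 1.960 × 2.610% = 5.116%; on $500,000 that is $25,580.

$25,600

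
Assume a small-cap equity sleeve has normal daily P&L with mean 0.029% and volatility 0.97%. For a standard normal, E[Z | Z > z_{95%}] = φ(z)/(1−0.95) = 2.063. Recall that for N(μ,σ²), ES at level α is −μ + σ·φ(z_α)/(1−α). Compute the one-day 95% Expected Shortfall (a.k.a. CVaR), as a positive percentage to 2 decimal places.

1.97%

ES = −(0.029%) + 0.97% × 2.063 = 1.972%.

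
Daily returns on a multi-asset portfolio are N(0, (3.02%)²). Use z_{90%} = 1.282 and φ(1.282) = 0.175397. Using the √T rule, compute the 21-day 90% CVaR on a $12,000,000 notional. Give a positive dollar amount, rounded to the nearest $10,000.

σ_{21d} = 3.02% × √21 = 13.839%.
ES multiplier = φ(z)/(1−α) = 0.175397/0.1 = 1.754.
ES = 13.839% × 1.754 = 24.274%; on $12,000,000: $2,912,880.

$2,910,000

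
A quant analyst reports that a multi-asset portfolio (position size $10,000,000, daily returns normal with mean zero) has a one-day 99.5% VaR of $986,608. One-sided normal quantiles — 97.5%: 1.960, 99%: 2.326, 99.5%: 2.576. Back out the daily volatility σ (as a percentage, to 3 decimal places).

VaR as a fraction: $986,608 / $10,000,000 = 9.866%.
σ = VaR / z = 9.866% / 2.576 = 3.830%.

3.830%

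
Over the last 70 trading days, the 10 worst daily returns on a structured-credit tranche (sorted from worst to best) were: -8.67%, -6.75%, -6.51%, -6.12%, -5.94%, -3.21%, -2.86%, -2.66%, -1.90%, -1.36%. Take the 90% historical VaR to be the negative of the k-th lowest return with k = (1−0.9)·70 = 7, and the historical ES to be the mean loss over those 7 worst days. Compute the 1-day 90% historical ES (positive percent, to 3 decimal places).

The 7 worst returns sum to -40.06%.
ES = −(-40.06%) / 7 = 5.7228…% ≈ 5.723%.

5.723%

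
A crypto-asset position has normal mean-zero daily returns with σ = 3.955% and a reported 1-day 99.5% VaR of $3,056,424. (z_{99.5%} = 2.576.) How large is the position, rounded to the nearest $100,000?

$30,000,000

VaR as a fraction of value: z·σ = 2.576 × 3.955% = 10.1881%.
Position = $3,056,424 / 0.101881 = $30,000,000.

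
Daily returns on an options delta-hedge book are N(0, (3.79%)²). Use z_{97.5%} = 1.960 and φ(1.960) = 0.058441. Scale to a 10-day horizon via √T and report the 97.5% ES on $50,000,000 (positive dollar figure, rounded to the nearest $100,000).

$14,000,000

σ_{10d} = 3.79% × √10 = 11.985%.
ES multiplier = φ(z)/(1−α) = 0.058441/0.025 = 2.338.
ES = 11.985% × 2.338 = 28.021%; on $50,000,000: $14,010,500.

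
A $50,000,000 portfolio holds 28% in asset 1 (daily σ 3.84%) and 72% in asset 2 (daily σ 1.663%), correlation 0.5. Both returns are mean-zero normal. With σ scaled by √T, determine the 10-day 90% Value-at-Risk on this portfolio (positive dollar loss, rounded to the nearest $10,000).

σ_p = √(0.28²·3.84² + 0.72²·1.663² + 2·0.5·0.28·0.72·3.84·1.663) = 1.969%.
σ_{10d} = 1.969% × √10 = 6.227%.
z(90%) = 1.282.
VaR = 1.282 × 6.227% = 7.983%; on $50,000,000 that is $3,991,500.

$3,990,000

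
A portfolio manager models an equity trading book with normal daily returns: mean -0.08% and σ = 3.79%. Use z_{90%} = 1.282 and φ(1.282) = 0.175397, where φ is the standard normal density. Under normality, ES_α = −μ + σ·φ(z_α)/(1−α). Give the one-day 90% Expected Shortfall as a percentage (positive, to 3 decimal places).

Tail multiplier: φ(z)/(1−α) = 0.175397 / 0.1 = 1.754.
ES = −(-0.08%) + 3.79% × 1.754 = 6.728%.

6.728%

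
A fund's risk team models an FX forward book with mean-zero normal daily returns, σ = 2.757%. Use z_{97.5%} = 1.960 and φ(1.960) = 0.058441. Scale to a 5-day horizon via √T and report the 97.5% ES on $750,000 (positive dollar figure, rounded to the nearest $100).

σ_{5d} = 2.757% × √5 = 6.165%.
ES multiplier = φ(z)/(1−α) = 0.058441/0.025 = 2.338.
ES = 6.165% × 2.338 = 14.414%; on $750,000: $108,105.

$108,100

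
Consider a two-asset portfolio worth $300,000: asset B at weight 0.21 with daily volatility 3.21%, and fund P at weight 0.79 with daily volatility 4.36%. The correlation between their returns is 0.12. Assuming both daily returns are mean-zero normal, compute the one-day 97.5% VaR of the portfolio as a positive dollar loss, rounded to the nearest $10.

σ_p² = 0.21²·3.21² + 0.79²·4.36² + 2·0.12·0.21·0.79·3.21·4.36 = 12.8756 (%²).
σ_p = √12.8756 = 3.588%.
At 97.5%, z = 1.960.
VaR = 1.960 × 3.588% = 7.032%; on $300,000 that is $21,096.

$21,100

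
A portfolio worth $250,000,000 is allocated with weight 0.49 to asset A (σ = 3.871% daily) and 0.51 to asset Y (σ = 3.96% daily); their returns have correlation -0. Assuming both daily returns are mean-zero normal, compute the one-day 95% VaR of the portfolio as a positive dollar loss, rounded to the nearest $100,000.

$11,400,000

σ_p² = 0.49²·3.871² + 0.51²·3.96² + 2·-0·0.49·0.51·3.871·3.96 = 7.6766 (%²).
σ_p = √7.6766 = 2.771%.
At 95%, z = 1.645.
VaR = 1.645 × 2.771% = 4.558%; on $250,000,000 that is $11,395,000.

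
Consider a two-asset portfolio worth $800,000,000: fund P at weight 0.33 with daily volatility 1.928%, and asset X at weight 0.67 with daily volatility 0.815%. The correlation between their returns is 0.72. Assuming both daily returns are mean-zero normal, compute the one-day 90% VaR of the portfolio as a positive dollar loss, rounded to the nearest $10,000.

σ_p² = 0.33²·1.928² + 0.67²·0.815² + 2·0.72·0.33·0.67·1.928·0.815 = 1.2033 (%²).
σ_p = √1.2033 = 1.097%.
At 90%, z = 1.282.
VaR = 1.282 × 1.097% = 1.406%; on $800,000,000 that is $11,248,000.

$11,250,000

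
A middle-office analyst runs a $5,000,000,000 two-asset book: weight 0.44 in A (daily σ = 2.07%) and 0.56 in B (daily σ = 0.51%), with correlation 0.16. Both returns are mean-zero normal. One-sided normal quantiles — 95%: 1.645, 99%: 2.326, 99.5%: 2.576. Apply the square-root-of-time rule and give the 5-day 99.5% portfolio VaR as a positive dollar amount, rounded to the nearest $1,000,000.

$287,000,000

σ_p = √(0.44²·2.07² + 0.56²·0.51² + 2·0.16·0.44·0.56·2.07·0.51) = 0.997%.
σ_{5d} = 0.997% × √5 = 2.229%.
VaR = 2.576 × 2.229% = 5.742%; on $5,000,000,000 that is $287,100,000.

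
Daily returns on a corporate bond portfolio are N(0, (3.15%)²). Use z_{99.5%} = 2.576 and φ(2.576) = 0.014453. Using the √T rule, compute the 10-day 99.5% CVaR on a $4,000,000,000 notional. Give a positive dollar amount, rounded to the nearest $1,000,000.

$1,152,000,000

σ_{10d} = 3.15% × √10 = 9.961%.
ES multiplier = φ(z)/(1−α) = 0.014453/0.005 = 2.891.
ES = 9.961% × 2.891 = 28.797%; on $4,000,000,000: $1,151,880,000.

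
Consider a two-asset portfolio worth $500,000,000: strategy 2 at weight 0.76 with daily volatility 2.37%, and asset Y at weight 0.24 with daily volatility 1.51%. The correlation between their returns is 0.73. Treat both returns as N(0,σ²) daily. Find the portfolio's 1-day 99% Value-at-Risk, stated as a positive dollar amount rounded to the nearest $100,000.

σ_p² = 0.76²·2.37² + 0.24²·1.51² + 2·0.73·0.76·0.24·2.37·1.51 = 4.3287 (%²).
σ_p = √4.3287 = 2.081%.
At 99%, z = 2.326.
VaR = 2.326 × 2.081% = 4.840%; on $500,000,000 that is $24,200,000.

$24,200,000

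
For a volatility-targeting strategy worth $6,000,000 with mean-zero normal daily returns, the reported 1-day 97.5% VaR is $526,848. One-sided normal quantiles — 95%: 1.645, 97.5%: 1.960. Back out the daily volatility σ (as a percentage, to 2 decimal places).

4.48%

VaR as a fraction: $526,848 / $6,000,000 = 8.781%.
σ = VaR / z = 8.781% / 1.960 = 4.480%.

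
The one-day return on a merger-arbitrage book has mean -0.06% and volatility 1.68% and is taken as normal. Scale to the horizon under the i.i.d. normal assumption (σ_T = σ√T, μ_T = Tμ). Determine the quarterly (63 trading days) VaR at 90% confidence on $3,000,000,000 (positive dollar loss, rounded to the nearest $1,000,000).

$626,000,000

At 90%, z = 1.282.
σ_{63d} = 1.68% × √63 = 13.335%; μ_{63d} = 63 × -0.06% = -3.780%.
VaR = −(-3.780%) + 1.282 × 13.335% = 20.875%.
On $3,000,000,000: 0.20875 × $3,000,000,000 = $626,250,000.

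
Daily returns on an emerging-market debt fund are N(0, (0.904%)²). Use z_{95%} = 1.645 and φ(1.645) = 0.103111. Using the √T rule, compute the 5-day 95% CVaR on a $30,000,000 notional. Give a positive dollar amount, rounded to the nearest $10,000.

σ_{5d} = 0.904% × √5 = 2.021%.
ES multiplier = φ(z)/(1−α) = 0.103111/0.05 = 2.062.
ES = 2.021% × 2.062 = 4.167%; on $30,000,000: $1,250,100.

$1,250,000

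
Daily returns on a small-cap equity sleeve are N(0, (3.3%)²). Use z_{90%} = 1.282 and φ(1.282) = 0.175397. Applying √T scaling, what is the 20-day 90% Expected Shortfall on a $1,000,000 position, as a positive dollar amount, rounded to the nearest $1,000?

σ_{20d} = 3.3% × √20 = 14.758%.
ES multiplier = φ(z)/(1−α) = 0.175397/0.1 = 1.754.
ES = 14.758% × 1.754 = 25.886%; on $1,000,000: $258,860.

$259,000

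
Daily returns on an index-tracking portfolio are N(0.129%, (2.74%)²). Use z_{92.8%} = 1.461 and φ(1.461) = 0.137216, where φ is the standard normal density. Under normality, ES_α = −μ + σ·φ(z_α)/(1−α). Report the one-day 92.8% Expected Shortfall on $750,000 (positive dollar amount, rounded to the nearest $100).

$38,200

Tail multiplier: φ(z)/(1−α) = 0.137216 / 0.072 = 1.906.
ES = −(0.129%) + 2.74% × 1.906 = 5.093%.
On $750,000: 0.05093 × $750,000 = $38,198.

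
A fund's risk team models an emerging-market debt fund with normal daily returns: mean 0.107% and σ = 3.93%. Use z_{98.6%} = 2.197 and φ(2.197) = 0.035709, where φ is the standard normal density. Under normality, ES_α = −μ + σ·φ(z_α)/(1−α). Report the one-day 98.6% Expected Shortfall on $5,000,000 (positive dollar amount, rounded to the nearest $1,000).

$496,000

Tail multiplier: φ(z)/(1−α) = 0.035709 / 0.014 = 2.551.
ES = −(0.107%) + 3.93% × 2.551 = 9.918%.
On $5,000,000: 0.09918 × $5,000,000 = $495,900.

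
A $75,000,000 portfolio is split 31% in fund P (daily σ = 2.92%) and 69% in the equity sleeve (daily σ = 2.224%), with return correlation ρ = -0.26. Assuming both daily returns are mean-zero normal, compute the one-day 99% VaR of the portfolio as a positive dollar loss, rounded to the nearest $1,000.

$2,732,000

σ_p² = 0.31²·2.92² + 0.69²·2.224² + 2·-0.26·0.31·0.69·2.92·2.224 = 2.4519 (%²).
σ_p = √2.4519 = 1.566%.
At 99%, z = 2.326.
VaR = 2.326 × 1.566% = 3.643%; on $75,000,000 that is $2,732,250.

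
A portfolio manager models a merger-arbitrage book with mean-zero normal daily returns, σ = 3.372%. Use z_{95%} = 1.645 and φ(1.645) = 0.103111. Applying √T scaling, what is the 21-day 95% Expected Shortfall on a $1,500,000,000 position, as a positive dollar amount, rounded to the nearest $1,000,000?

$478,000,000

σ_{21d} = 3.372% × √21 = 15.452%.
ES multiplier = φ(z)/(1−α) = 0.103111/0.05 = 2.062.
ES = 15.452% × 2.062 = 31.862%; on $1,500,000,000: $477,930,000.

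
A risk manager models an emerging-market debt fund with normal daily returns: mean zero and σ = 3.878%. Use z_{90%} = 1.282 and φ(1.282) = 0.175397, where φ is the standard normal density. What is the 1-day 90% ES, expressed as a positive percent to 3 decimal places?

6.802%

Tail multiplier: φ(z)/(1−α) = 0.175397 / 0.1 = 1.754.
ES = 3.878% × 1.754 = 6.802%.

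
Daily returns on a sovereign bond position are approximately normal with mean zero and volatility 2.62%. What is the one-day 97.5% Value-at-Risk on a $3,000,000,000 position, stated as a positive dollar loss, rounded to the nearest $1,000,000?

At 97.5% one-sided, z = 1.960.
VaR = z·σ = 1.960 × 2.62% = 5.135%.
On $3,000,000,000: 0.05135 × $3,000,000,000 = $154,050,000.

$154,000,000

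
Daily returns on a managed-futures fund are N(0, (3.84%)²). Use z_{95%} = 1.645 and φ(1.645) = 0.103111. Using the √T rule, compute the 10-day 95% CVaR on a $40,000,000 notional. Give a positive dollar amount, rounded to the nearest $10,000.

$10,020,000

σ_{10d} = 3.84% × √10 = 12.143%.
ES multiplier = φ(z)/(1−α) = 0.103111/0.05 = 2.062.
ES = 12.143% × 2.062 = 25.039%; on $40,000,000: $10,015,600.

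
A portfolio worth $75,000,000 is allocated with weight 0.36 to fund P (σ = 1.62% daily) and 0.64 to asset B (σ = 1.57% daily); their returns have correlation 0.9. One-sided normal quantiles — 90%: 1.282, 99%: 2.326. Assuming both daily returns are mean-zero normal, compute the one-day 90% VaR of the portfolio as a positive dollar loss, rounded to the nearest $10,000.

σ_p² = 0.36²·1.62² + 0.64²·1.57² + 2·0.9·0.36·0.64·1.62·1.57 = 2.4045 (%²).
σ_p = √2.4045 = 1.551%.
VaR = 1.282 × 1.551% = 1.988%; on $75,000,000 that is $1,491,000.

$1,490,000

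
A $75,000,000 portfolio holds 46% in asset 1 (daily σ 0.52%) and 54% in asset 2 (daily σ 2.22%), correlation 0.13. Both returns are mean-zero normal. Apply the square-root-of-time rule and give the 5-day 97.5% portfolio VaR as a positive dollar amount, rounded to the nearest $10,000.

σ_p = √(0.46²·0.52² + 0.54²·2.22² + 2·0.13·0.46·0.54·0.52·2.22) = 1.253%.
σ_{5d} = 1.253% × √5 = 2.802%.
z(97.5%) = 1.960.
VaR = 1.960 × 2.802% = 5.492%; on $75,000,000 that is $4,119,000.

$4,120,000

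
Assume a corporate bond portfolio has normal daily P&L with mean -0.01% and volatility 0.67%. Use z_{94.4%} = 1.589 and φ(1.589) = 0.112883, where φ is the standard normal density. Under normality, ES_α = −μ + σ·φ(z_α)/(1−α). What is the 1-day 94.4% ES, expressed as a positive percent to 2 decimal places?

1.36%

Tail multiplier: φ(z)/(1−α) = 0.112883 / 0.056 = 2.016.
ES = −(-0.01%) + 0.67% × 2.016 = 1.361%.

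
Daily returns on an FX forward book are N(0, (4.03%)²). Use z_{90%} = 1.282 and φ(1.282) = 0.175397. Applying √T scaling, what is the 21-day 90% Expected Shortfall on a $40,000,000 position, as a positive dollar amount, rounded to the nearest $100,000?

σ_{21d} = 4.03% × √21 = 18.468%.
ES multiplier = φ(z)/(1−α) = 0.175397/0.1 = 1.754.
ES = 18.468% × 1.754 = 32.393%; on $40,000,000: $12,957,200.

$13,000,000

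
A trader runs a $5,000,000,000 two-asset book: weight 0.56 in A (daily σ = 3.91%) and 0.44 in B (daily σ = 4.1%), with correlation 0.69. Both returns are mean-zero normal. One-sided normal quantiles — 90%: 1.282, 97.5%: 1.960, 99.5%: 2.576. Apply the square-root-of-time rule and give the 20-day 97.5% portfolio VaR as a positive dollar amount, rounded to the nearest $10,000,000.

σ_p = √(0.56²·3.91² + 0.44²·4.1² + 2·0.69·0.56·0.44·3.91·4.1) = 3.674%.
σ_{20d} = 3.674% × √20 = 16.431%.
VaR = 1.960 × 16.431% = 32.205%; on $5,000,000,000 that is $1,610,250,000.

$1,610,000,000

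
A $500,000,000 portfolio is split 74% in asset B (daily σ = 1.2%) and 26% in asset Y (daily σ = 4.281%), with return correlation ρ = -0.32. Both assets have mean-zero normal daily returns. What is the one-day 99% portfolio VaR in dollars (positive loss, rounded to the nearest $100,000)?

σ_p² = 0.74²·1.2² + 0.26²·4.281² + 2·-0.32·0.74·0.26·1.2·4.281 = 1.3949 (%²).
σ_p = √1.3949 = 1.181%.
At 99%, z = 2.326.
VaR = 2.326 × 1.181% = 2.747%; on $500,000,000 that is $13,735,000.

$13,700,000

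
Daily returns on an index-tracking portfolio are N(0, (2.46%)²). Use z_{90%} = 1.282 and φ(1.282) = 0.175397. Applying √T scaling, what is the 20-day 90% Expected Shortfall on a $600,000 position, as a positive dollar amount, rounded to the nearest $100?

$115,800

σ_{20d} = 2.46% × √20 = 11.001%.
ES multiplier = φ(z)/(1−α) = 0.175397/0.1 = 1.754.
ES = 11.001% × 1.754 = 19.296%; on $600,000: $115,776.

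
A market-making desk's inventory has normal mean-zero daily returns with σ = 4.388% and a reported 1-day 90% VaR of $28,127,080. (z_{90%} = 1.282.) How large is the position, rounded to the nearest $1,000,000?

VaR as a fraction of value: z·σ = 1.282 × 4.388% = 5.62542%.
Position = $28,127,080 / 0.0562542 = $500,000,000.

$500,000,000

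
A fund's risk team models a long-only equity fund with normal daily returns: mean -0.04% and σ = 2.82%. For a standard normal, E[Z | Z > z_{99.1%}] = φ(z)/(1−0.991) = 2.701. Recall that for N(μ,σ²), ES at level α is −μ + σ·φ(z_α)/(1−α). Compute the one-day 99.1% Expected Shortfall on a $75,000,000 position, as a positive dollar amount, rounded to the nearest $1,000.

$5,743,000

ES = −(-0.04%) + 2.82% × 2.701 = 7.657%.
On $75,000,000: 0.07657 × $75,000,000 = $5,742,750.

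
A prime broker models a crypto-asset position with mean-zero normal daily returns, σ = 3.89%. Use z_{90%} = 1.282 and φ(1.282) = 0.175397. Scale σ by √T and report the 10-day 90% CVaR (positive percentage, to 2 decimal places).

21.58%

σ_{10d} = 3.89% × √10 = 12.301%.
ES multiplier = φ(z)/(1−α) = 0.175397/0.1 = 1.754.
ES = 12.301% × 1.754 = 21.576%.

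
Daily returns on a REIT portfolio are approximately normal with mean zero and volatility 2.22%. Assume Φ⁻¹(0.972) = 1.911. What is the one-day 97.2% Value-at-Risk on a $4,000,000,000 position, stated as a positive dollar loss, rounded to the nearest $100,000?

$169,700,000

VaR = z·σ = 1.911 × 2.22% = 4.242%.
On $4,000,000,000: 0.04242 × $4,000,000,000 = $169,680,000.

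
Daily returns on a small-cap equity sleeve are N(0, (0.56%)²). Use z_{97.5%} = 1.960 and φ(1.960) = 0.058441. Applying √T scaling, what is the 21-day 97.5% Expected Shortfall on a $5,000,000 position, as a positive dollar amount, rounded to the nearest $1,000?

σ_{21d} = 0.56% × √21 = 2.566%.
ES multiplier = φ(z)/(1−α) = 0.058441/0.025 = 2.338.
ES = 2.566% × 2.338 = 5.999%; on $5,000,000: $299,950.

$300,000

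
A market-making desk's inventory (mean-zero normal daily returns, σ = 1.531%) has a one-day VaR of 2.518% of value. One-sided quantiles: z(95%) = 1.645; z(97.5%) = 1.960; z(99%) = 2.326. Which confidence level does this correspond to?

95%

Implied z = VaR/σ = 2.518 / 1.531 = 1.645.
This matches z(95%) = 1.645.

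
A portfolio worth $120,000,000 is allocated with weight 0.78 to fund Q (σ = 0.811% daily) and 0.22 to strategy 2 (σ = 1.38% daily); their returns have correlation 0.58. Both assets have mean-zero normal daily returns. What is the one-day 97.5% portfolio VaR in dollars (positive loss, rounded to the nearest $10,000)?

$1,990,000

σ_p² = 0.78²·0.811² + 0.22²·1.38² + 2·0.58·0.78·0.22·0.811·1.38 = 0.7151 (%²).
σ_p = √0.7151 = 0.846%.
At 97.5%, z = 1.960.
VaR = 1.960 × 0.846% = 1.658%; on $120,000,000 that is $1,989,600.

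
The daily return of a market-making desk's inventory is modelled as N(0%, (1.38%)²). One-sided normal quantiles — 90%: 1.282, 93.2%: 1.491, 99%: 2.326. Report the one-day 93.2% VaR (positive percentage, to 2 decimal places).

2.06%

VaR = z·σ = 1.491 × 1.38% = 2.058%.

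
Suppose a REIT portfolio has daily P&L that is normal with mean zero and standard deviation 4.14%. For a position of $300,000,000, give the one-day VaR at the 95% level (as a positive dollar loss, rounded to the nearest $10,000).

$20,430,000

At 95% one-sided, z = 1.645.
VaR = z·σ = 1.645 × 4.14% = 6.810%.
On $300,000,000: 0.06810 × $300,000,000 = $20,430,000.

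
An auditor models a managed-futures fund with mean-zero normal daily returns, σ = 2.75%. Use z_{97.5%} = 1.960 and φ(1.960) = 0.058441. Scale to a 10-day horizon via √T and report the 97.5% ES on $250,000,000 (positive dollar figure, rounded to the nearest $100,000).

σ_{10d} = 2.75% × √10 = 8.696%.
ES multiplier = φ(z)/(1−α) = 0.058441/0.025 = 2.338.
ES = 8.696% × 2.338 = 20.331%; on $250,000,000: $50,827,500.

$50,800,000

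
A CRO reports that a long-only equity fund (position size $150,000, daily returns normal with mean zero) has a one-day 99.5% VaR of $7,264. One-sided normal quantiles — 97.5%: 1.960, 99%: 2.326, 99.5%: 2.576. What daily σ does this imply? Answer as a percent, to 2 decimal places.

1.88%

VaR as a fraction: $7,264 / $150,000 = 4.843%.
σ = VaR / z = 4.843% / 2.576 = 1.880%.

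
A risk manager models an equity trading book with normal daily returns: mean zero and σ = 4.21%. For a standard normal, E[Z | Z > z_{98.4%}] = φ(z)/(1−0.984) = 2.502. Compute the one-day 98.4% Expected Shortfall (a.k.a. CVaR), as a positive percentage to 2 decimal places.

ES = 4.21% × 2.502 = 10.533%.

10.53%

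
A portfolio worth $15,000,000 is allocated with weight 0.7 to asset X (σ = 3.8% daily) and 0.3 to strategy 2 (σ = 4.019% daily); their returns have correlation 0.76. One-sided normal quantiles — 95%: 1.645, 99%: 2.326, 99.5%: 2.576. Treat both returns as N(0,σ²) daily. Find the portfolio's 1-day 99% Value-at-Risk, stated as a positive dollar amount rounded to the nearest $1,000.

σ_p² = 0.7²·3.8² + 0.3²·4.019² + 2·0.76·0.7·0.3·3.8·4.019 = 13.4042 (%²).
σ_p = √13.4042 = 3.661%.
VaR = 2.326 × 3.661% = 8.515%; on $15,000,000 that is $1,277,250.

$1,277,000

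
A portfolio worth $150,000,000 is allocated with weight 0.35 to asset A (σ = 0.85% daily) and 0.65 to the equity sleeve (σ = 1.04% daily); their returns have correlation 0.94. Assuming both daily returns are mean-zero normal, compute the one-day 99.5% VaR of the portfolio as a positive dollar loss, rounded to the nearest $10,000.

$3,710,000

σ_p² = 0.35²·0.85² + 0.65²·1.04² + 2·0.94·0.35·0.65·0.85·1.04 = 0.9236 (%²).
σ_p = √0.9236 = 0.961%.
At 99.5%, z = 2.576.
VaR = 2.576 × 0.961% = 2.476%; on $150,000,000 that is $3,714,000.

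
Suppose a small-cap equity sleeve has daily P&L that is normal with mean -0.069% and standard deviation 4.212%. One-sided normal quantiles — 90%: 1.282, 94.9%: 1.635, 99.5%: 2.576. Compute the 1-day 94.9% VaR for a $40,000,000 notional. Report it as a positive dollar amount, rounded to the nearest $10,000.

$2,780,000

VaR = −μ + z·σ = −(-0.069%) + 1.635 × 4.212% = 6.956%.
On $40,000,000: 0.06956 × $40,000,000 = $2,782,400.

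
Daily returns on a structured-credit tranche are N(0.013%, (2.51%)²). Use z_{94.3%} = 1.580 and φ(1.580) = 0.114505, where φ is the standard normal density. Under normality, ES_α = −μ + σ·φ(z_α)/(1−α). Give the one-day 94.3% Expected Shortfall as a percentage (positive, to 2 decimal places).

5.03%

Tail multiplier: φ(z)/(1−α) = 0.114505 / 0.057 = 2.009.
ES = −(0.013%) + 2.51% × 2.009 = 5.030%.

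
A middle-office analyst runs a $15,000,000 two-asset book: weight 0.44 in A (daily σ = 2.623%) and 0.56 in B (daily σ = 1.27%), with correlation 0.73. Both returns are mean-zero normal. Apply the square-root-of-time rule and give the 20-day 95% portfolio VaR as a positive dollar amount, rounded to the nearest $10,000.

$1,920,000

σ_p = √(0.44²·2.623² + 0.56²·1.27² + 2·0.73·0.44·0.56·2.623·1.27) = 1.742%.
σ_{20d} = 1.742% × √20 = 7.790%.
z(95%) = 1.645.
VaR = 1.645 × 7.790% = 12.815%; on $15,000,000 that is $1,922,250.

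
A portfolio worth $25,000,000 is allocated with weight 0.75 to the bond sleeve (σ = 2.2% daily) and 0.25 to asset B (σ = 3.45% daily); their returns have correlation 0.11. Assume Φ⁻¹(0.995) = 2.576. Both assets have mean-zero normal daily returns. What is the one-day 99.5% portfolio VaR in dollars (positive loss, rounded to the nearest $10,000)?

$1,250,000

σ_p² = 0.75²·2.2² + 0.25²·3.45² + 2·0.11·0.75·0.25·2.2·3.45 = 3.7795 (%²).
σ_p = √3.7795 = 1.944%.
VaR = 2.576 × 1.944% = 5.008%; on $25,000,000 that is $1,252,000.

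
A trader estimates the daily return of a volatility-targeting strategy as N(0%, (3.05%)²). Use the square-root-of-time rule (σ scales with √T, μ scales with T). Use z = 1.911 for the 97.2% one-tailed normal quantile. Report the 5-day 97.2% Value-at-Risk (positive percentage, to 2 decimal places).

13.03%

σ_{5d} = 3.05% × √5 = 6.820%.
VaR = 1.911 × 6.820% = 13.033%.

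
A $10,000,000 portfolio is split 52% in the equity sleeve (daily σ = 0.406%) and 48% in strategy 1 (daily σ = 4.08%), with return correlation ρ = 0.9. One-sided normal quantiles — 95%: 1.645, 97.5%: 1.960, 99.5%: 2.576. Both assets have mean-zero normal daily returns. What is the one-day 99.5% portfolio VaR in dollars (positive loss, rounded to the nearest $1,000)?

$554,000

σ_p² = 0.52²·0.406² + 0.48²·4.08² + 2·0.9·0.52·0.48·0.406·4.08 = 4.6241 (%²).
σ_p = √4.6241 = 2.150%.
VaR = 2.576 × 2.150% = 5.538%; on $10,000,000 that is $553,800.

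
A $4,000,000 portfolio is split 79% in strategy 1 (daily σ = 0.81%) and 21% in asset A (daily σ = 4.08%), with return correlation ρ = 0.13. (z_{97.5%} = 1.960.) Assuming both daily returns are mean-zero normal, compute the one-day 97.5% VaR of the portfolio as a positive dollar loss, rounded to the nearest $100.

$88,900

σ_p² = 0.79²·0.81² + 0.21²·4.08² + 2·0.13·0.79·0.21·0.81·4.08 = 1.2861 (%²).
σ_p = √1.2861 = 1.134%.
VaR = 1.960 × 1.134% = 2.223%; on $4,000,000 that is $88,920.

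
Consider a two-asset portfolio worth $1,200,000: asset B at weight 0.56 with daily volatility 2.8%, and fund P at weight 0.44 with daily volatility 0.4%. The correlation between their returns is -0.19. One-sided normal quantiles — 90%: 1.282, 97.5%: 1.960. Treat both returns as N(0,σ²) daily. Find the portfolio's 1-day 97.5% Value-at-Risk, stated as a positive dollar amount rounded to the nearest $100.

$36,300

σ_p² = 0.56²·2.8² + 0.44²·0.4² + 2·-0.19·0.56·0.44·2.8·0.4 = 2.3847 (%²).
σ_p = √2.3847 = 1.544%.
VaR = 1.960 × 1.544% = 3.026%; on $1,200,000 that is $36,312.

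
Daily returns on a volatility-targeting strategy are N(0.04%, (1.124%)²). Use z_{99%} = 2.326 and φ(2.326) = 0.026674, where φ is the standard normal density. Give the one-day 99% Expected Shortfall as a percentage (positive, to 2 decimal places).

Tail multiplier: φ(z)/(1−α) = 0.026674 / 0.01 = 2.667.
ES = −(0.04%) + 1.124% × 2.667 = 2.958%.

2.96%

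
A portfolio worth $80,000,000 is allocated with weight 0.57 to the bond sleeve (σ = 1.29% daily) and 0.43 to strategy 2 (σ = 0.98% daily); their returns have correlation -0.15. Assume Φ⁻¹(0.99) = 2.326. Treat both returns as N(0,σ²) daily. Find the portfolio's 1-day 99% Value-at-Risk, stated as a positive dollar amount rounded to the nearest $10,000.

$1,470,000

σ_p² = 0.57²·1.29² + 0.43²·0.98² + 2·-0.15·0.57·0.43·1.29·0.98 = 0.6253 (%²).
σ_p = √0.6253 = 0.791%.
VaR = 2.326 × 0.791% = 1.840%; on $80,000,000 that is $1,472,000.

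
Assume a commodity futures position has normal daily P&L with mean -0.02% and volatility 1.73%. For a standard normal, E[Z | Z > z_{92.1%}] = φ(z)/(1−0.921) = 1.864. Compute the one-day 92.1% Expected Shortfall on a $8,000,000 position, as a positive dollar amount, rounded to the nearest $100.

$259,600

ES = −(-0.02%) + 1.73% × 1.864 = 3.245%.
On $8,000,000: 0.03245 × $8,000,000 = $259,600.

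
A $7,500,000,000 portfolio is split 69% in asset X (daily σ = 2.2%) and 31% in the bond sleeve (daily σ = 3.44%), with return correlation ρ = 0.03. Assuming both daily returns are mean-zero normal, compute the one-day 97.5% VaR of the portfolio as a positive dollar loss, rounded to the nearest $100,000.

$276,500,000

σ_p² = 0.69²·2.2² + 0.31²·3.44² + 2·0.03·0.69·0.31·2.2·3.44 = 3.5387 (%²).
σ_p = √3.5387 = 1.881%.
At 97.5%, z = 1.960.
VaR = 1.960 × 1.881% = 3.687%; on $7,500,000,000 that is $276,525,000.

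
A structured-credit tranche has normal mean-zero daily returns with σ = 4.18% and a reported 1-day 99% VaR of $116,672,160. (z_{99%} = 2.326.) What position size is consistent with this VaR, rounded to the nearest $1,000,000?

VaR as a fraction of value: z·σ = 2.326 × 4.18% = 9.72268%.
Position = $116,672,160 / 0.0972268 = $1,200,000,000.

$1,200,000,000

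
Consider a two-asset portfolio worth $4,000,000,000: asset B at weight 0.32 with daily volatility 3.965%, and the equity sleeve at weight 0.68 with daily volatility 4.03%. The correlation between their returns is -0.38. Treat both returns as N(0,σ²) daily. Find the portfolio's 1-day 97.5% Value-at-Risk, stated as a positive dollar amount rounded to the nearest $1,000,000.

$200,000,000

σ_p² = 0.32²·3.965² + 0.68²·4.03² + 2·-0.38·0.32·0.68·3.965·4.03 = 6.4771 (%²).
σ_p = √6.4771 = 2.545%.
At 97.5%, z = 1.960.
VaR = 1.960 × 2.545% = 4.988%; on $4,000,000,000 that is $199,520,000.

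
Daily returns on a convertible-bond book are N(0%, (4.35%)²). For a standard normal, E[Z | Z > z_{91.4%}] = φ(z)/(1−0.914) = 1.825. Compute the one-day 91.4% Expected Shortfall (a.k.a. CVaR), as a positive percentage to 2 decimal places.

7.94%

ES = 4.35% × 1.825 = 7.939%.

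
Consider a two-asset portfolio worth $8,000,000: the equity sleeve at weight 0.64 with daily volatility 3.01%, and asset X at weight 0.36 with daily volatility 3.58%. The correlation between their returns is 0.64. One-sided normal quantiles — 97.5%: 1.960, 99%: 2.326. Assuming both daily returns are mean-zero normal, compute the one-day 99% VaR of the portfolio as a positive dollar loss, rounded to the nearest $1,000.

σ_p² = 0.64²·3.01² + 0.36²·3.58² + 2·0.64·0.64·0.36·3.01·3.58 = 8.5499 (%²).
σ_p = √8.5499 = 2.924%.
VaR = 2.326 × 2.924% = 6.801%; on $8,000,000 that is $544,080.

$544,000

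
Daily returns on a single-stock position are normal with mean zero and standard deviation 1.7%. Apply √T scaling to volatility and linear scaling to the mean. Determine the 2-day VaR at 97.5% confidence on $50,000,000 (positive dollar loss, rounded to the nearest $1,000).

At 97.5%, z = 1.960.
σ_{2d} = 1.7% × √2 = 2.404%.
VaR = 1.960 × 2.404% = 4.712%.
On $50,000,000: 0.04712 × $50,000,000 = $2,356,000.

$2,356,000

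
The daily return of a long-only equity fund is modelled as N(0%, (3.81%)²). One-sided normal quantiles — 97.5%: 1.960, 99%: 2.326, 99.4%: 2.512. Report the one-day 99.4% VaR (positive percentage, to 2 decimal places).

VaR = z·σ = 2.512 × 3.81% = 9.571%.

9.57%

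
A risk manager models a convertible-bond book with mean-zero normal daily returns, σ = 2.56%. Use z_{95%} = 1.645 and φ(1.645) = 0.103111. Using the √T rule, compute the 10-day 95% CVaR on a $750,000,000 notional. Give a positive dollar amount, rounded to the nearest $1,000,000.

σ_{10d} = 2.56% × √10 = 8.095%.
ES multiplier = φ(z)/(1−α) = 0.103111/0.05 = 2.062.
ES = 8.095% × 2.062 = 16.692%; on $750,000,000: $125,190,000.

$125,000,000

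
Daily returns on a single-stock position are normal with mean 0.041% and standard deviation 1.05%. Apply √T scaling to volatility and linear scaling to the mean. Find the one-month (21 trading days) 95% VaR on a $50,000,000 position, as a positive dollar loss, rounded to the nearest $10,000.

At 95%, z = 1.645.
σ_{21d} = 1.05% × √21 = 4.812%; μ_{21d} = 21 × 0.041% = 0.861%.
VaR = −(0.861%) + 1.645 × 4.812% = 7.055%.
On $50,000,000: 0.07055 × $50,000,000 = $3,527,500.

$3,530,000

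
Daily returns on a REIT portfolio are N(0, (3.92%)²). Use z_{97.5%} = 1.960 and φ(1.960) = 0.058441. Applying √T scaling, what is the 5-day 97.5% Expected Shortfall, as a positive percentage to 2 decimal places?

σ_{5d} = 3.92% × √5 = 8.765%.
ES multiplier = φ(z)/(1−α) = 0.058441/0.025 = 2.338.
ES = 8.765% × 2.338 = 20.493%.

20.49%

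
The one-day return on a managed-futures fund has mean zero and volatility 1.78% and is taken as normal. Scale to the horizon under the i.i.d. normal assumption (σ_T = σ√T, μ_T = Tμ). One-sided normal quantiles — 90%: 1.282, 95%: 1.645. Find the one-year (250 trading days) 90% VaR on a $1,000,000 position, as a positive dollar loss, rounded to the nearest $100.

$360,800

σ_{250d} = 1.78% × √250 = 28.144%.
VaR = 1.282 × 28.144% = 36.081%.
On $1,000,000: 0.36081 × $1,000,000 = $360,810.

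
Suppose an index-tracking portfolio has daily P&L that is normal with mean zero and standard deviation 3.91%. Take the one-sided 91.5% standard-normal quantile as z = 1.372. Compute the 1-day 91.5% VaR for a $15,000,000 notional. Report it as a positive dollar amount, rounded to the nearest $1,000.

VaR = z·σ = 1.372 × 3.91% = 5.365%.
On $15,000,000: 0.05365 × $15,000,000 = $804,750.

$805,000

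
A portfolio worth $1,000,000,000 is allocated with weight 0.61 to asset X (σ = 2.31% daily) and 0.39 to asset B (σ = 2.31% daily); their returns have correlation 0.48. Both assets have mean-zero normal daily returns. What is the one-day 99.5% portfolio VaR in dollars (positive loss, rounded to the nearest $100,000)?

σ_p² = 0.61²·2.31² + 0.39²·2.31² + 2·0.48·0.61·0.39·2.31·2.31 = 4.0159 (%²).
σ_p = √4.0159 = 2.004%.
At 99.5%, z = 2.576.
VaR = 2.576 × 2.004% = 5.162%; on $1,000,000,000 that is $51,620,000.

$51,600,000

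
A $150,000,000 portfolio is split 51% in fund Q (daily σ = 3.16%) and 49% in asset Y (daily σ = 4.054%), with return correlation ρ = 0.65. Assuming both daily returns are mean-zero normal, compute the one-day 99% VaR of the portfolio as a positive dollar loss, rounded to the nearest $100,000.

σ_p² = 0.51²·3.16² + 0.49²·4.054² + 2·0.65·0.51·0.49·3.16·4.054 = 10.7051 (%²).
σ_p = √10.7051 = 3.272%.
At 99%, z = 2.326.
VaR = 2.326 × 3.272% = 7.611%; on $150,000,000 that is $11,416,500.

$11,400,000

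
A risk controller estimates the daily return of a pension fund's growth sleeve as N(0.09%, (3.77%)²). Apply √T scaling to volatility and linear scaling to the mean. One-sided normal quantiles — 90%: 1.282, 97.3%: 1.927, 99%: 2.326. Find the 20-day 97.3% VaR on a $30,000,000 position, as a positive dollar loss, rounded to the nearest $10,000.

$9,210,000

σ_{20d} = 3.77% × √20 = 16.860%; μ_{20d} = 20 × 0.09% = 1.800%.
VaR = −(1.800%) + 1.927 × 16.860% = 30.689%.
On $30,000,000: 0.30689 × $30,000,000 = $9,206,700.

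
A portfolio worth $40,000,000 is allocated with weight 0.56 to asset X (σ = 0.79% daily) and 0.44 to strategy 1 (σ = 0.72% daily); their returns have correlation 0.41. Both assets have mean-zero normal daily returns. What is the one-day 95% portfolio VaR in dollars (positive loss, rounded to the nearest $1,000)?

$422,000

σ_p² = 0.56²·0.79² + 0.44²·0.72² + 2·0.41·0.56·0.44·0.79·0.72 = 0.4110 (%²).
σ_p = √0.4110 = 0.641%.
At 95%, z = 1.645.
VaR = 1.645 × 0.641% = 1.054%; on $40,000,000 that is $421,600.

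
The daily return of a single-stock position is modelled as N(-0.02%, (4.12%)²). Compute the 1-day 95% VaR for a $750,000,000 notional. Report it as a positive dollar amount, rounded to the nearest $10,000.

$50,980,000

At 95% one-sided, z = 1.645.
VaR = −μ + z·σ = −(-0.02%) + 1.645 × 4.12% = 6.797%.
On $750,000,000: 0.06797 × $750,000,000 = $50,977,500.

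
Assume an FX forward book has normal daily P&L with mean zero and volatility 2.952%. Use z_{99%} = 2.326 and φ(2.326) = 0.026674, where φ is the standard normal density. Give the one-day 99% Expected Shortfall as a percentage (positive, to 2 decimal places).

7.87%

Tail multiplier: φ(z)/(1−α) = 0.026674 / 0.01 = 2.667.
ES = 2.952% × 2.667 = 7.873%.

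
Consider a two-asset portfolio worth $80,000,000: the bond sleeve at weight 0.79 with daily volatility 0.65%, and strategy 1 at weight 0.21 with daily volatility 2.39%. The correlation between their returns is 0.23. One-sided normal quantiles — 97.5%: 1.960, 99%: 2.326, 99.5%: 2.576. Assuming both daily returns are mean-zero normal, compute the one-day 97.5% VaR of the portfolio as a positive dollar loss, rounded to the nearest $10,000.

$1,250,000

σ_p² = 0.79²·0.65² + 0.21²·2.39² + 2·0.23·0.79·0.21·0.65·2.39 = 0.6341 (%²).
σ_p = √0.6341 = 0.796%.
VaR = 1.960 × 0.796% = 1.560%; on $80,000,000 that is $1,248,000.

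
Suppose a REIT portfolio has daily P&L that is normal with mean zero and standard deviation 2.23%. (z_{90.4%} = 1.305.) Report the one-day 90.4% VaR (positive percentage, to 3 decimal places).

VaR = z·σ = 1.305 × 2.23% = 2.910%.

2.910%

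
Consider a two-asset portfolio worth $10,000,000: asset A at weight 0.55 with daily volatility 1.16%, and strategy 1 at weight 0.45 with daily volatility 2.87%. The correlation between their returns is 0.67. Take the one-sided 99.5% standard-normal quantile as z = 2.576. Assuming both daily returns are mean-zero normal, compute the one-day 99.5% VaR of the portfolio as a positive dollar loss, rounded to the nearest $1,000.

$459,000

σ_p² = 0.55²·1.16² + 0.45²·2.87² + 2·0.67·0.55·0.45·1.16·2.87 = 3.1791 (%²).
σ_p = √3.1791 = 1.783%.
VaR = 2.576 × 1.783% = 4.593%; on $10,000,000 that is $459,300.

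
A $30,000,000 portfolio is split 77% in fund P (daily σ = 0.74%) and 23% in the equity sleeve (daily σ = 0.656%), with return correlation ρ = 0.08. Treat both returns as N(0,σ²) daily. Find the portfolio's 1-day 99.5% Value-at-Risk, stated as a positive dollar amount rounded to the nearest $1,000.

σ_p² = 0.77²·0.74² + 0.23²·0.656² + 2·0.08·0.77·0.23·0.74·0.656 = 0.3612 (%²).
σ_p = √0.3612 = 0.601%.
At 99.5%, z = 2.576.
VaR = 2.576 × 0.601% = 1.548%; on $30,000,000 that is $464,400.

$464,000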